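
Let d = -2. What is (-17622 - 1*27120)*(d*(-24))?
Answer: -2147616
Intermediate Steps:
(-17622 - 1*27120)*(d*(-24)) = (-17622 - 1*27120)*(-2*(-24)) = (-17622 - 27120)*48 = -44742*48 = -2147616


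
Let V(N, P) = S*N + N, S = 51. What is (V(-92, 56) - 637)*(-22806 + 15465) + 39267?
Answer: 39834828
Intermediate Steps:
V(N, P) = 52*N (V(N, P) = 51*N + N = 52*N)
(V(-92, 56) - 637)*(-22806 + 15465) + 39267 = (52*(-92) - 637)*(-22806 + 15465) + 39267 = (-4784 - 637)*(-7341) + 39267 = -5421*(-7341) + 39267 = 39795561 + 39267 = 39834828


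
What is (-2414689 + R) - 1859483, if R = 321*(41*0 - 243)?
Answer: -4352175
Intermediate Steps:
R = -78003 (R = 321*(0 - 243) = 321*(-243) = -78003)
(-2414689 + R) - 1859483 = (-2414689 - 78003) - 1859483 = -2492692 - 1859483 = -4352175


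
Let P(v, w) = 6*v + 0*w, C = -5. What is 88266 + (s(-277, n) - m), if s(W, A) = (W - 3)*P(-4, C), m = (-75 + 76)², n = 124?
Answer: 94985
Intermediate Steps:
m = 1 (m = 1² = 1)
P(v, w) = 6*v (P(v, w) = 6*v + 0 = 6*v)
s(W, A) = 72 - 24*W (s(W, A) = (W - 3)*(6*(-4)) = (-3 + W)*(-24) = 72 - 24*W)
88266 + (s(-277, n) - m) = 88266 + ((72 - 24*(-277)) - 1*1) = 88266 + ((72 + 6648) - 1) = 88266 + (6720 - 1) = 88266 + 6719 = 94985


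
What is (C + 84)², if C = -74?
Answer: 100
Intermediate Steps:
(C + 84)² = (-74 + 84)² = 10² = 100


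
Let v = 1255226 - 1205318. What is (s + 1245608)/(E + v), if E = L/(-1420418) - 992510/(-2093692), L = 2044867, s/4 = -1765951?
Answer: -2162854583404105772/18552427272786333 ≈ -116.58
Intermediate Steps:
s = -7063804 (s = 4*(-1765951) = -7063804)
v = 49908
E = -358942826223/371739725407 (E = 2044867/(-1420418) - 992510/(-2093692) = 2044867*(-1/1420418) - 992510*(-1/2093692) = -2044867/1420418 + 496255/1046846 = -358942826223/371739725407 ≈ -0.96558)
(s + 1245608)/(E + v) = (-7063804 + 1245608)/(-358942826223/371739725407 + 49908) = -5818196/18552427272786333/371739725407 = -5818196*371739725407/18552427272786333 = -2162854583404105772/18552427272786333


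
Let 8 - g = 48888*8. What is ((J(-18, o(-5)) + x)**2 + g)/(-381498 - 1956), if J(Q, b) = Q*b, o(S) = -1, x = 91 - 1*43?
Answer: 193370/191727 ≈ 1.0086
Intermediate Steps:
x = 48 (x = 91 - 43 = 48)
g = -391096 (g = 8 - 48888*8 = 8 - 1*391104 = 8 - 391104 = -391096)
((J(-18, o(-5)) + x)**2 + g)/(-381498 - 1956) = ((-18*(-1) + 48)**2 - 391096)/(-381498 - 1956) = ((18 + 48)**2 - 391096)/(-383454) = (66**2 - 391096)*(-1/383454) = (4356 - 391096)*(-1/383454) = -386740*(-1/383454) = 193370/191727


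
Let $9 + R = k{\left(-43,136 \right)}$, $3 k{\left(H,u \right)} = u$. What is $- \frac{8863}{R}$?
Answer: $- \frac{26589}{109} \approx -243.94$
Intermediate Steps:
$k{\left(H,u \right)} = \frac{u}{3}$
$R = \frac{109}{3}$ ($R = -9 + \frac{1}{3} \cdot 136 = -9 + \frac{136}{3} = \frac{109}{3} \approx 36.333$)
$- \frac{8863}{R} = - \frac{8863}{\frac{109}{3}} = \left(-8863\right) \frac{3}{109} = - \frac{26589}{109}$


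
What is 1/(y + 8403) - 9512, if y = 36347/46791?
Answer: -3740319246649/393221120 ≈ -9512.0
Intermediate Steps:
y = 36347/46791 (y = 36347*(1/46791) = 36347/46791 ≈ 0.77679)
1/(y + 8403) - 9512 = 1/(36347/46791 + 8403) - 9512 = 1/(393221120/46791) - 9512 = 46791/393221120 - 9512 = -3740319246649/393221120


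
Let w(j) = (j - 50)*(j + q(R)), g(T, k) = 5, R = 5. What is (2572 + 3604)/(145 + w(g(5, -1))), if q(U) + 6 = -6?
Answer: 1544/115 ≈ 13.426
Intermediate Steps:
q(U) = -12 (q(U) = -6 - 6 = -12)
w(j) = (-50 + j)*(-12 + j) (w(j) = (j - 50)*(j - 12) = (-50 + j)*(-12 + j))
(2572 + 3604)/(145 + w(g(5, -1))) = (2572 + 3604)/(145 + (600 + 5² - 62*5)) = 6176/(145 + (600 + 25 - 310)) = 6176/(145 + 315) = 6176/460 = 6176*(1/460) = 1544/115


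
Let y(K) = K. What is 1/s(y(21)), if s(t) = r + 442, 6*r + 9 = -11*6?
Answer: 2/859 ≈ 0.0023283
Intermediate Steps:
r = -25/2 (r = -3/2 + (-11*6)/6 = -3/2 + (1/6)*(-66) = -3/2 - 11 = -25/2 ≈ -12.500)
s(t) = 859/2 (s(t) = -25/2 + 442 = 859/2)
1/s(y(21)) = 1/(859/2) = 2/859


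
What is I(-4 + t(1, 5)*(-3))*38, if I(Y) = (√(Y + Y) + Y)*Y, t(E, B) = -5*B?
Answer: 191558 + 2698*√142 ≈ 2.2371e+5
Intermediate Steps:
I(Y) = Y*(Y + √2*√Y) (I(Y) = (√(2*Y) + Y)*Y = (√2*√Y + Y)*Y = (Y + √2*√Y)*Y = Y*(Y + √2*√Y))
I(-4 + t(1, 5)*(-3))*38 = ((-4 - 5*5*(-3))² + √2*(-4 - 5*5*(-3))^(3/2))*38 = ((-4 - 25*(-3))² + √2*(-4 - 25*(-3))^(3/2))*38 = ((-4 + 75)² + √2*(-4 + 75)^(3/2))*38 = (71² + √2*71^(3/2))*38 = (5041 + √2*(71*√71))*38 = (5041 + 71*√142)*38 = 191558 + 2698*√142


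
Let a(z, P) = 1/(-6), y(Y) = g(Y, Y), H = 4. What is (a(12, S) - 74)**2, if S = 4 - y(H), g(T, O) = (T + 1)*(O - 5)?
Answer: 198025/36 ≈ 5500.7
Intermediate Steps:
g(T, O) = (1 + T)*(-5 + O)
y(Y) = -5 + Y**2 - 4*Y (y(Y) = -5 + Y - 5*Y + Y*Y = -5 + Y - 5*Y + Y**2 = -5 + Y**2 - 4*Y)
S = 9 (S = 4 - (-5 + 4**2 - 4*4) = 4 - (-5 + 16 - 16) = 4 - 1*(-5) = 4 + 5 = 9)
a(z, P) = -1/6
(a(12, S) - 74)**2 = (-1/6 - 74)**2 = (-445/6)**2 = 198025/36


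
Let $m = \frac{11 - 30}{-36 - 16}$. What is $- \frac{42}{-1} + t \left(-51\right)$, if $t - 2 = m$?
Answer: $- \frac{4089}{52} \approx -78.635$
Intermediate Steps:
$m = \frac{19}{52}$ ($m = - \frac{19}{-52} = \left(-19\right) \left(- \frac{1}{52}\right) = \frac{19}{52} \approx 0.36538$)
$t = \frac{123}{52}$ ($t = 2 + \frac{19}{52} = \frac{123}{52} \approx 2.3654$)
$- \frac{42}{-1} + t \left(-51\right) = - \frac{42}{-1} + \frac{123}{52} \left(-51\right) = \left(-42\right) \left(-1\right) - \frac{6273}{52} = 42 - \frac{6273}{52} = - \frac{4089}{52}$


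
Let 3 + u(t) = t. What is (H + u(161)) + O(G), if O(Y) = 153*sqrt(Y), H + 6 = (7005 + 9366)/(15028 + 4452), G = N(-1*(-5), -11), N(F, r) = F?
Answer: 2977331/19480 + 153*sqrt(5) ≈ 494.96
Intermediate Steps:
G = 5 (G = -1*(-5) = 5)
u(t) = -3 + t
H = -100509/19480 (H = -6 + (7005 + 9366)/(15028 + 4452) = -6 + 16371/19480 = -100509/19480 ≈ -5.1596)
(H + u(161)) + O(G) = (-100509/19480 + (-3 + 161)) + 153*sqrt(5) = (-100509/19480 + 158) + 153*sqrt(5) = 2977331/19480 + 153*sqrt(5)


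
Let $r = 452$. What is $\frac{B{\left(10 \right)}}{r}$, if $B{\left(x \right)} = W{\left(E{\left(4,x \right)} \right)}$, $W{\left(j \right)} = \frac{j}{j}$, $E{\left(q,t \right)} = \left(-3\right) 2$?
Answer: $\frac{1}{452} \approx 0.0022124$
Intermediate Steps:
$E{\left(q,t \right)} = -6$
$W{\left(j \right)} = 1$
$B{\left(x \right)} = 1$
$\frac{B{\left(10 \right)}}{r} = 1 \cdot \frac{1}{452} = \frac{1}{452}$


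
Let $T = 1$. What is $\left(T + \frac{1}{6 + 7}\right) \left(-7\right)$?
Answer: $- \frac{98}{13} \approx -7.5385$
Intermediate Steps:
$\left(T + \frac{1}{6 + 7}\right) \left(-7\right) = \left(1 + \frac{1}{6 + 7}\right) \left(-7\right) = \left(1 + \frac{1}{13}\right) \left(-7\right) = \frac{14}{13} \left(-7\right) = - \frac{98}{13}$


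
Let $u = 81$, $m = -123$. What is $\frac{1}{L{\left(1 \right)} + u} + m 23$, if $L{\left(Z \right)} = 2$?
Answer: $- \frac{234806}{83} \approx -2829.0$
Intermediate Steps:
$\frac{1}{L{\left(1 \right)} + u} + m 23 = \frac{1}{2 + 81} - 2829 = \frac{1}{83} - 2829 = - \frac{234806}{83}$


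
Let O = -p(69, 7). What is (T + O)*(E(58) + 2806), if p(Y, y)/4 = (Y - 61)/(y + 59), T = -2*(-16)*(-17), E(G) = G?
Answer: -51460352/33 ≈ -1.5594e+6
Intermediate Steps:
T = -544 (T = 32*(-17) = -544)
p(Y, y) = 4*(-61 + Y)/(59 + y) (p(Y, y) = 4*((Y - 61)/(y + 59)) = 4*((-61 + Y)/(59 + y)) = 4*(-61 + Y)/(59 + y))
O = -16/33 (O = -4*(-61 + 69)/(59 + 7) = -4*8/66 = -1*16/33 = -16/33 ≈ -0.48485)
(T + O)*(E(58) + 2806) = (-544 - 16/33)*(58 + 2806) = -17968/33*2864 = -51460352/33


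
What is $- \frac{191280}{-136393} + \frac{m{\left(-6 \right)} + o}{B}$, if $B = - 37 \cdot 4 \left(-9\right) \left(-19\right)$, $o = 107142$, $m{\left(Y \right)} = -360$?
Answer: $- \frac{43799113}{15548802} \approx -2.8169$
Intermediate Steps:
$B = -25308$ ($B = \left(-37\right) \left(-36\right) \left(-19\right) = 1332 \left(-19\right) = -25308$)
$- \frac{191280}{-136393} + \frac{m{\left(-6 \right)} + o}{B} = - \frac{191280}{-136393} + \frac{-360 + 107142}{-25308} = \left(-191280\right) \left(- \frac{1}{136393}\right) + 106782 \left(- \frac{1}{25308}\right) = \frac{191280}{136393} - \frac{481}{114} = - \frac{43799113}{15548802}$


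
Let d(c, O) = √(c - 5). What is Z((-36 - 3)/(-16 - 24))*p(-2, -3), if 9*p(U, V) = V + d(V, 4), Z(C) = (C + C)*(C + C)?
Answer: -507/400 + 169*I*√2/200 ≈ -1.2675 + 1.195*I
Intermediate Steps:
d(c, O) = √(-5 + c)
Z(C) = 4*C² (Z(C) = (2*C)*(2*C) = 4*C²)
p(U, V) = V/9 + √(-5 + V)/9 (p(U, V) = (V + √(-5 + V))/9 = V/9 + √(-5 + V)/9)
Z((-36 - 3)/(-16 - 24))*p(-2, -3) = (4*((-36 - 3)/(-16 - 24))²)*((⅑)*(-3) + √(-5 - 3)/9) = (4*(-39/(-40))²)*(-⅓ + √(-8)/9) = (4*(-39*(-1/40))²)*(-⅓ + (2*I*√2)/9) = (4*(39/40)²)*(-⅓ + 2*I*√2/9) = (4*(1521/1600))*(-⅓ + 2*I*√2/9) = 1521*(-⅓ + 2*I*√2/9)/400 = -507/400 + 169*I*√2/200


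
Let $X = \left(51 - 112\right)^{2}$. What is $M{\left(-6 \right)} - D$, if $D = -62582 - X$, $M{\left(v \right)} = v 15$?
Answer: $66213$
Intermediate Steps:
$M{\left(v \right)} = 15 v$
$X = 3721$ ($X = \left(-61\right)^{2} = 3721$)
$D = -66303$ ($D = -62582 - 3721 = -66303$)
$M{\left(-6 \right)} - D = 15 \left(-6\right) - -66303 = -90 + 66303 = 66213$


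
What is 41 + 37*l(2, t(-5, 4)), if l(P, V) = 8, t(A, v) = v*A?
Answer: 337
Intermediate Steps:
t(A, v) = A*v
41 + 37*l(2, t(-5, 4)) = 41 + 37*8 = 41 + 296 = 337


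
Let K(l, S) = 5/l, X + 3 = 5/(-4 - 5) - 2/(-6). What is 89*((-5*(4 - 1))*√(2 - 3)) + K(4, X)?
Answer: 5/4 - 1335*I ≈ 1.25 - 1335.0*I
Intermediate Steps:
X = -29/9 (X = -3 + (5/(-4 - 5) - 2/(-6)) = -3 + (5/(-9) - 2*(-⅙)) = -3 + (5*(-⅑) + ⅓) = -3 + (-5/9 + ⅓) = -3 - 2/9 = -29/9 ≈ -3.2222)
89*((-5*(4 - 1))*√(2 - 3)) + K(4, X) = 89*((-5*(4 - 1))*√(2 - 3)) + 5/4 = 89*((-5*3)*√(-1)) + 5*(¼) = 89*(-15*I) + 5/4 = -1335*I + 5/4 = 5/4 - 1335*I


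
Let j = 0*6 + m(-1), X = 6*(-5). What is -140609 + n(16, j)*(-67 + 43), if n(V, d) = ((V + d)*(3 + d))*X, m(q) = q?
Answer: -119009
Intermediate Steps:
X = -30
j = -1 (j = 0*6 - 1 = 0 - 1 = -1)
n(V, d) = -30*(3 + d)*(V + d) (n(V, d) = ((V + d)*(3 + d))*(-30) = ((3 + d)*(V + d))*(-30) = -30*(3 + d)*(V + d))
-140609 + n(16, j)*(-67 + 43) = -140609 + (-90*16 - 90*(-1) - 30*(-1)**2 - 30*16*(-1))*(-67 + 43) = -140609 + (-1440 + 90 - 30*1 + 480)*(-24) = -140609 + (-1440 + 90 - 30 + 480)*(-24) = -140609 - 900*(-24) = -140609 + 21600 = -119009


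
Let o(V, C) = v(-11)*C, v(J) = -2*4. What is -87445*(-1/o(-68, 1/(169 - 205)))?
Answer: 787005/2 ≈ 3.9350e+5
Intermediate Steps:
v(J) = -8
o(V, C) = -8*C
-87445*(-1/o(-68, 1/(169 - 205))) = -87445/((-(-8)/(169 - 205))) = -87445/((-(-8)/(-36))) = -87445/((-(-8)*(-1)/36)) = -87445/((-1*2/9)) = -87445/(-2/9) = -87445*(-9/2) = 787005/2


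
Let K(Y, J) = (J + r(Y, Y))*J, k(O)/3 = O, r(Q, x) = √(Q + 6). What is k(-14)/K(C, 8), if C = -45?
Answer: -42/103 + 21*I*√39/412 ≈ -0.40777 + 0.31831*I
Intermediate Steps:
r(Q, x) = √(6 + Q)
k(O) = 3*O
K(Y, J) = J*(J + √(6 + Y)) (K(Y, J) = (J + √(6 + Y))*J = J*(J + √(6 + Y)))
k(-14)/K(C, 8) = (3*(-14))/((8*(8 + √(6 - 45)))) = -42*1/(8*(8 + √(-39))) = -42*1/(8*(8 + I*√39)) = -42/(64 + 8*I*√39)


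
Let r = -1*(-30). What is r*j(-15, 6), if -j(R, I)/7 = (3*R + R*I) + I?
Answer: 27090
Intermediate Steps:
j(R, I) = -21*R - 7*I - 7*I*R (j(R, I) = -7*((3*R + R*I) + I) = -7*((3*R + I*R) + I) = -7*(I + 3*R + I*R) = -21*R - 7*I - 7*I*R)
r = 30
r*j(-15, 6) = 30*(-21*(-15) - 7*6 - 7*6*(-15)) = 30*(315 - 42 + 630) = 30*903 = 27090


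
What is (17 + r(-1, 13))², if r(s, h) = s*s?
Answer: 324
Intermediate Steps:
r(s, h) = s²
(17 + r(-1, 13))² = (17 + (-1)²)² = (17 + 1)² = 18² = 324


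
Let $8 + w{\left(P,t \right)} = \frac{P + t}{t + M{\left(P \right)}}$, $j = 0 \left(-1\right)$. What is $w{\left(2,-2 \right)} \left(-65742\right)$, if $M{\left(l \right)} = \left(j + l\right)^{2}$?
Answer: $525936$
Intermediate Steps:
$j = 0$
$M{\left(l \right)} = l^{2}$ ($M{\left(l \right)} = \left(0 + l\right)^{2} = l^{2}$)
$w{\left(P,t \right)} = -8 + \frac{P + t}{t + P^{2}}$
$w{\left(2,-2 \right)} \left(-65742\right) = \frac{2 - 8 \cdot 2^{2} - -14}{-2 + 2^{2}} \left(-65742\right) = \frac{2 - 32 + 14}{-2 + 4} \left(-65742\right) = \frac{2 - 32 + 14}{2} \left(-65742\right) = \frac{1}{2} \left(-16\right) \left(-65742\right) = \left(-8\right) \left(-65742\right) = 525936$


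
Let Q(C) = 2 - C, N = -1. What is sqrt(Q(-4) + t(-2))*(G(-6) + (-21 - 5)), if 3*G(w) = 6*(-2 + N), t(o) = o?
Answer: -64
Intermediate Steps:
G(w) = -6 (G(w) = (6*(-2 - 1))/3 = (6*(-3))/3 = (1/3)*(-18) = -6)
sqrt(Q(-4) + t(-2))*(G(-6) + (-21 - 5)) = sqrt((2 - 1*(-4)) - 2)*(-6 + (-21 - 5)) = sqrt((2 + 4) - 2)*(-6 - 26) = sqrt(6 - 2)*(-32) = sqrt(4)*(-32) = 2*(-32) = -64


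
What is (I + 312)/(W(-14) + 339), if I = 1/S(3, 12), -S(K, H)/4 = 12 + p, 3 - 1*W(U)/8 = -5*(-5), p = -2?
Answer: 12479/6520 ≈ 1.9140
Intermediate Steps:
W(U) = -176 (W(U) = 24 - (-40)*(-5) = 24 - 8*25 = 24 - 200 = -176)
S(K, H) = -40 (S(K, H) = -4*(12 - 2) = -4*10 = -40)
I = -1/40 (I = 1/(-40) = -1/40 ≈ -0.025000)
(I + 312)/(W(-14) + 339) = (-1/40 + 312)/(-176 + 339) = (12479/40)/163 = (12479/40)*(1/163) = 12479/6520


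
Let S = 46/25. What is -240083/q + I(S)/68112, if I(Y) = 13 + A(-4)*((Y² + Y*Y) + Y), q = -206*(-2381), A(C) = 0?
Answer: -8173078489/16703991216 ≈ -0.48929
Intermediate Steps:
S = 46/25 (S = 46*(1/25) = 46/25 ≈ 1.8400)
q = 490486
I(Y) = 13 (I(Y) = 13 + 0*((Y² + Y*Y) + Y) = 13 + 0*((Y² + Y²) + Y) = 13 + 0*(2*Y² + Y) = 13 + 0*(Y + 2*Y²) = 13 + 0 = 13)
-240083/q + I(S)/68112 = -240083/490486 + 13/68112 = -8173078489/16703991216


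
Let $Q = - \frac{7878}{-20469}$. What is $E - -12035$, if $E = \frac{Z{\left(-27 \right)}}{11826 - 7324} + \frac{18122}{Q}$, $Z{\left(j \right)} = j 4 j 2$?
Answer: $\frac{13441389182}{227351} \approx 59122.0$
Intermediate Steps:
$Z{\left(j \right)} = 8 j^{2}$ ($Z{\left(j \right)} = 4 j j 2 = 4 j^{2} \cdot 2 = 8 j^{2}$)
$Q = \frac{2626}{6823}$ ($Q = \left(-7878\right) \left(- \frac{1}{20469}\right) = \frac{2626}{6823} \approx 0.38487$)
$E = \frac{10705219897}{227351}$ ($E = \frac{8 \left(-27\right)^{2}}{11826 - 7324} + \frac{18122}{\frac{2626}{6823}} = \frac{8 \cdot 729}{4502} + 18122 \cdot \frac{6823}{2626} = 5832 \cdot \frac{1}{4502} + \frac{4755631}{101} = \frac{2916}{2251} + \frac{4755631}{101} = \frac{10705219897}{227351} \approx 47087.0$)
$E - -12035 = \frac{10705219897}{227351} - -12035 = \frac{10705219897}{227351} + 12035 = \frac{13441389182}{227351}$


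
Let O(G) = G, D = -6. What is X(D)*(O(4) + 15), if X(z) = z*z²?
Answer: -4104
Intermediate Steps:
X(z) = z³
X(D)*(O(4) + 15) = (-6)³*(4 + 15) = -216*19 = -4104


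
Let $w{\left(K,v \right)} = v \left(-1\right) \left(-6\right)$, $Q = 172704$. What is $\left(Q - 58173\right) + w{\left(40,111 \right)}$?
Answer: $115197$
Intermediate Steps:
$w{\left(K,v \right)} = 6 v$ ($w{\left(K,v \right)} = - v \left(-6\right) = 6 v$)
$\left(Q - 58173\right) + w{\left(40,111 \right)} = \left(172704 - 58173\right) + 6 \cdot 111 = 114531 + 666 = 115197$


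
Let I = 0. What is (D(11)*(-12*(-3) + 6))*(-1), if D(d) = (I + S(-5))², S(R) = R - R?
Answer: 0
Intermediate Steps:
S(R) = 0
D(d) = 0 (D(d) = (0 + 0)² = 0² = 0)
(D(11)*(-12*(-3) + 6))*(-1) = (0*(-12*(-3) + 6))*(-1) = (0*(-3*(-12) + 6))*(-1) = (0*(36 + 6))*(-1) = (0*42)*(-1) = 0*(-1) = 0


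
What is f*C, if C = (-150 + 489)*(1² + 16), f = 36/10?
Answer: 103734/5 ≈ 20747.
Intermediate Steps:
f = 18/5 (f = 36*(⅒) = 18/5 ≈ 3.6000)
C = 5763 (C = 339*(1 + 16) = 339*17 = 5763)
f*C = (18/5)*5763 = 103734/5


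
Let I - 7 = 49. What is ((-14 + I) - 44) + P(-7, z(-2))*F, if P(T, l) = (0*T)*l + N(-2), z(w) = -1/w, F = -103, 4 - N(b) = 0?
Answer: -414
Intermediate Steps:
I = 56 (I = 7 + 49 = 56)
N(b) = 4 (N(b) = 4 - 1*0 = 4 + 0 = 4)
P(T, l) = 4 (P(T, l) = (0*T)*l + 4 = 0*l + 4 = 0 + 4 = 4)
((-14 + I) - 44) + P(-7, z(-2))*F = ((-14 + 56) - 44) + 4*(-103) = (42 - 44) - 412 = -2 - 412 = -414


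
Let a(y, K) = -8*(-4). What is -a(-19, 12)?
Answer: -32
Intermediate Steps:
a(y, K) = 32
-a(-19, 12) = -1*32 = -32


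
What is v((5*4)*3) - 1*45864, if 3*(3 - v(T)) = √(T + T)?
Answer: -45861 - 2*√30/3 ≈ -45865.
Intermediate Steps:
v(T) = 3 - √2*√T/3 (v(T) = 3 - √(T + T)/3 = 3 - √2*√T/3)
v((5*4)*3) - 1*45864 = (3 - √2*√((5*4)*3)/3) - 1*45864 = (3 - √2*√(20*3)/3) - 45864 = (3 - √2*√60/3) - 45864 = (3 - √2*2*√15/3) - 45864 = (3 - 2*√30/3) - 45864 = -45861 - 2*√30/3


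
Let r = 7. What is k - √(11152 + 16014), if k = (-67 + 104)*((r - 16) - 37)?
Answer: -1702 - 17*√94 ≈ -1866.8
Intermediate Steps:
k = -1702 (k = (-67 + 104)*((7 - 16) - 37) = 37*(-9 - 37) = 37*(-46) = -1702)
k - √(11152 + 16014) = -1702 - √(11152 + 16014) = -1702 - √27166 = -1702 - 17*√94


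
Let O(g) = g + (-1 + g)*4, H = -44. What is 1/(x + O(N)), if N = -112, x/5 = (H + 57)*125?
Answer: 1/7561 ≈ 0.00013226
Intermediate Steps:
x = 8125 (x = 5*((-44 + 57)*125) = 5*(13*125) = 5*1625 = 8125)
O(g) = -4 + 5*g (O(g) = g + (-4 + 4*g) = -4 + 5*g)
1/(x + O(N)) = 1/(8125 + (-4 + 5*(-112))) = 1/(8125 + (-4 - 560)) = 1/(8125 - 564) = 1/7561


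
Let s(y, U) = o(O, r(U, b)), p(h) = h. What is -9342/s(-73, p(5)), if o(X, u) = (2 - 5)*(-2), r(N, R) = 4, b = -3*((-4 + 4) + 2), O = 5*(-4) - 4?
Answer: -1557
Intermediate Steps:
O = -24 (O = -20 - 4 = -24)
b = -6 (b = -3*(0 + 2) = -3*2 = -6)
o(X, u) = 6 (o(X, u) = -3*(-2) = 6)
s(y, U) = 6
-9342/s(-73, p(5)) = -9342/6 = -9342*⅙ = -1557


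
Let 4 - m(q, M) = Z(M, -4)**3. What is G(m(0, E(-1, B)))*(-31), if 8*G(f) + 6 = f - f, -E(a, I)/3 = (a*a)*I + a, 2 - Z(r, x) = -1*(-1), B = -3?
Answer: 93/4 ≈ 23.250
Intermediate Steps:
Z(r, x) = 1 (Z(r, x) = 2 - (-1)*(-1) = 2 - 1*1 = 2 - 1 = 1)
E(a, I) = -3*a - 3*I*a**2 (E(a, I) = -3*((a*a)*I + a) = -3*(a**2*I + a) = -3*(I*a**2 + a) = -3*(a + I*a**2) = -3*a - 3*I*a**2)
m(q, M) = 3 (m(q, M) = 4 - 1*1**3 = 4 - 1*1 = 4 - 1 = 3)
G(f) = -3/4 (G(f) = -3/4 + (f - f)/8 = -3/4 + (1/8)*0 = -3/4 + 0 = -3/4)
G(m(0, E(-1, B)))*(-31) = -3/4*(-31) = 93/4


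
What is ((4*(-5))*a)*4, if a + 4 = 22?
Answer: -1440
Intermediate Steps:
a = 18 (a = -4 + 22 = 18)
((4*(-5))*a)*4 = ((4*(-5))*18)*4 = -20*18*4 = -360*4 = -1440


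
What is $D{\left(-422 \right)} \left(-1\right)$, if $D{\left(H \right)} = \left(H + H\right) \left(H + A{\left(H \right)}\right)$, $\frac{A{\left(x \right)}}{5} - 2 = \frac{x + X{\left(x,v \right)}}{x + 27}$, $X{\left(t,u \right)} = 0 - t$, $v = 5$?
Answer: $-347728$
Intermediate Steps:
$X{\left(t,u \right)} = - t$
$A{\left(x \right)} = 10$ ($A{\left(x \right)} = 10 + 5 \frac{x - x}{x + 27} = 10 + 5 \frac{0}{27 + x} = 10 + 5 \cdot 0 = 10 + 0 = 10$)
$D{\left(H \right)} = 2 H \left(10 + H\right)$ ($D{\left(H \right)} = \left(H + H\right) \left(H + 10\right) = 2 H \left(10 + H\right)$)
$D{\left(-422 \right)} \left(-1\right) = 2 \left(-422\right) \left(10 - 422\right) \left(-1\right) = 2 \left(-422\right) \left(-412\right) \left(-1\right) = 347728 \left(-1\right) = -347728$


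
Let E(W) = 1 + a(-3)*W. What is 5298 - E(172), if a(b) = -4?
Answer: 5985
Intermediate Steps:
E(W) = 1 - 4*W
5298 - E(172) = 5298 - (1 - 4*172) = 5298 - (1 - 688) = 5298 - 1*(-687) = 5298 + 687 = 5985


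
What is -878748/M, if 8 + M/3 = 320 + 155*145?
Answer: -292916/22787 ≈ -12.855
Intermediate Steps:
M = 68361 (M = -24 + 3*(320 + 155*145) = -24 + 3*(320 + 22475) = -24 + 3*22795 = -24 + 68385 = 68361)
-878748/M = -878748/68361 = -878748*1/68361 = -292916/22787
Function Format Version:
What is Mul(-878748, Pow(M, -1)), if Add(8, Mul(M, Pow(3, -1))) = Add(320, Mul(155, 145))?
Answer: Rational(-292916, 22787) ≈ -12.855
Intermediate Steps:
M = 68361 (M = Add(-24, Mul(3, Add(320, Mul(155, 145)))) = Add(-24, Mul(3, Add(320, 22475))) = Add(-24, Mul(3, 22795)) = Add(-24, 68385) = 68361)
Mul(-878748, Pow(M, -1)) = Mul(-878748, Pow(68361, -1)) = Mul(-878748, Rational(1, 68361)) = Rational(-292916, 22787)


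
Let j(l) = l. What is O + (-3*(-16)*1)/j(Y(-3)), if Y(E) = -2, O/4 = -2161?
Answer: -8668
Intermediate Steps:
O = -8644 (O = 4*(-2161) = -8644)
O + (-3*(-16)*1)/j(Y(-3)) = -8644 + (-3*(-16)*1)/(-2) = -8644 + (48*1)*(-½) = -8644 + 48*(-½) = -8644 - 24 = -8668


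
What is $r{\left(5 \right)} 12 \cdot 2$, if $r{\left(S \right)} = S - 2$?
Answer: $72$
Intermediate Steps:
$r{\left(S \right)} = -2 + S$
$r{\left(5 \right)} 12 \cdot 2 = \left(-2 + 5\right) 12 \cdot 2 = 3 \cdot 12 \cdot 2 = 36 \cdot 2 = 72$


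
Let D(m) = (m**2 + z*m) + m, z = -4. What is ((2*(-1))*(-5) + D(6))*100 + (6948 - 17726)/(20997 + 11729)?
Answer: 45811011/16363 ≈ 2799.7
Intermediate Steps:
D(m) = m**2 - 3*m (D(m) = (m**2 - 4*m) + m = m**2 - 3*m)
((2*(-1))*(-5) + D(6))*100 + (6948 - 17726)/(20997 + 11729) = ((2*(-1))*(-5) + 6*(-3 + 6))*100 + (6948 - 17726)/(20997 + 11729) = (-2*(-5) + 6*3)*100 - 10778/32726 = (10 + 18)*100 - 10778*1/32726 = 28*100 - 5389/16363 = 2800 - 5389/16363 = 45811011/16363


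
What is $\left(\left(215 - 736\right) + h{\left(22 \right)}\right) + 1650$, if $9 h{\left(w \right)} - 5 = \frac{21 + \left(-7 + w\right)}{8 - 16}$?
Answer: $\frac{20323}{18} \approx 1129.1$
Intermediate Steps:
$h{\left(w \right)} = \frac{13}{36} - \frac{w}{72}$ ($h{\left(w \right)} = \frac{5}{9} + \frac{\left(21 + \left(-7 + w\right)\right) \frac{1}{8 - 16}}{9} = \frac{5}{9} + \frac{\left(14 + w\right) \frac{1}{-8}}{9} = \frac{5}{9} + \frac{\left(14 + w\right) \left(- \frac{1}{8}\right)}{9} = \frac{5}{9} + \frac{- \frac{7}{4} - \frac{w}{8}}{9} = \frac{5}{9} - \left(\frac{7}{36} + \frac{w}{72}\right) = \frac{13}{36} - \frac{w}{72}$)
$\left(\left(215 - 736\right) + h{\left(22 \right)}\right) + 1650 = \left(\left(215 - 736\right) + \left(\frac{13}{36} - \frac{11}{36}\right)\right) + 1650 = \left(-521 + \frac{1}{18}\right) + 1650 = - \frac{9377}{18} + 1650 = \frac{20323}{18}$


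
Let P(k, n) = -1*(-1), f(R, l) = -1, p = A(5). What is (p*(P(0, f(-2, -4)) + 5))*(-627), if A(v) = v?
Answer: -18810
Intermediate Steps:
p = 5
P(k, n) = 1
(p*(P(0, f(-2, -4)) + 5))*(-627) = (5*(1 + 5))*(-627) = (5*6)*(-627) = 30*(-627) = -18810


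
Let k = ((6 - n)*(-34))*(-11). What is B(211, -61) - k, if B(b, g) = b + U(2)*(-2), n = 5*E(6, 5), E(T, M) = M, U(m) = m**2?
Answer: 7309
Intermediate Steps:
n = 25 (n = 5*5 = 25)
B(b, g) = -8 + b (B(b, g) = b + 2**2*(-2) = b + 4*(-2) = b - 8 = -8 + b)
k = -7106 (k = ((6 - 1*25)*(-34))*(-11) = ((6 - 25)*(-34))*(-11) = -19*(-34)*(-11) = 646*(-11) = -7106)
B(211, -61) - k = (-8 + 211) - 1*(-7106) = 203 + 7106 = 7309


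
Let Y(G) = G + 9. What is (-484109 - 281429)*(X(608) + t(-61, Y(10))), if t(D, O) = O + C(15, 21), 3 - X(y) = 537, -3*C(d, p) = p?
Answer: 399610836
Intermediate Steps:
C(d, p) = -p/3
X(y) = -534 (X(y) = 3 - 1*537 = 3 - 537 = -534)
Y(G) = 9 + G
t(D, O) = -7 + O (t(D, O) = O - 1/3*21 = O - 7 = -7 + O)
(-484109 - 281429)*(X(608) + t(-61, Y(10))) = (-484109 - 281429)*(-534 + (-7 + (9 + 10))) = -765538*(-534 + (-7 + 19)) = -765538*(-534 + 12) = -765538*(-522) = 399610836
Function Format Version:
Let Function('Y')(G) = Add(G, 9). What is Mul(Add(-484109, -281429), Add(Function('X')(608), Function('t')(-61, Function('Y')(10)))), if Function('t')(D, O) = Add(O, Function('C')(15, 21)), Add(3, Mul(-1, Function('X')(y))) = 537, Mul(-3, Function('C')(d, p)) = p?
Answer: 399610836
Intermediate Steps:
Function('C')(d, p) = Mul(Rational(-1, 3), p)
Function('X')(y) = -534 (Function('X')(y) = Add(3, Mul(-1, 537)) = Add(3, -537) = -534)
Function('Y')(G) = Add(9, G)
Function('t')(D, O) = Add(-7, O) (Function('t')(D, O) = Add(O, Mul(Rational(-1, 3), 21)) = Add(O, -7) = Add(-7, O))
Mul(Add(-484109, -281429), Add(Function('X')(608), Function('t')(-61, Function('Y')(10)))) = Mul(Add(-484109, -281429), Add(-534, Add(-7, Add(9, 10)))) = Mul(-765538, Add(-534, Add(-7, 19))) = Mul(-765538, Add(-534, 12)) = Mul(-765538, -522) = 399610836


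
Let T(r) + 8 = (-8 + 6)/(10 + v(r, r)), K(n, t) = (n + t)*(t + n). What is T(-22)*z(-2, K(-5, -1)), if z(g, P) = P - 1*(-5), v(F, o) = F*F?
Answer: -81057/247 ≈ -328.17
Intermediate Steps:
v(F, o) = F²
K(n, t) = (n + t)² (K(n, t) = (n + t)*(n + t) = (n + t)²)
z(g, P) = 5 + P (z(g, P) = P + 5 = 5 + P)
T(r) = -8 - 2/(10 + r²) (T(r) = -8 + (-8 + 6)/(10 + r²) = -8 - 2/(10 + r²))
T(-22)*z(-2, K(-5, -1)) = (2*(-41 - 4*(-22)²)/(10 + (-22)²))*(5 + (-5 - 1)²) = (2*(-41 - 4*484)/(10 + 484))*(5 + (-6)²) = (2*(-41 - 1936)/494)*(5 + 36) = (2*(1/494)*(-1977))*41 = -1977/247*41 = -81057/247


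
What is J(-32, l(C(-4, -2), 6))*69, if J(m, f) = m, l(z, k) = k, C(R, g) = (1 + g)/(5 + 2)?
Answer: -2208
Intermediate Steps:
C(R, g) = 1/7 + g/7 (C(R, g) = (1 + g)/7 = (1 + g)*(1/7) = 1/7 + g/7)
J(-32, l(C(-4, -2), 6))*69 = -32*69 = -2208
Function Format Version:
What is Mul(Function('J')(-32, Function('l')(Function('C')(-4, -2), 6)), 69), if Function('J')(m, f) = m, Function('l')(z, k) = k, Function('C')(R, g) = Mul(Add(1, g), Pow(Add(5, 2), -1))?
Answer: -2208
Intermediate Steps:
Function('C')(R, g) = Add(Rational(1, 7), Mul(Rational(1, 7), g)) (Function('C')(R, g) = Mul(Add(1, g), Pow(7, -1)) = Mul(Add(1, g), Rational(1, 7)) = Add(Rational(1, 7), Mul(Rational(1, 7), g)))
Mul(Function('J')(-32, Function('l')(Function('C')(-4, -2), 6)), 69) = Mul(-32, 69) = -2208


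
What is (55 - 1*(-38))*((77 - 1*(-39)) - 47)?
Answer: 6417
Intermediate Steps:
(55 - 1*(-38))*((77 - 1*(-39)) - 47) = (55 + 38)*((77 + 39) - 47) = 93*(116 - 47) = 93*69 = 6417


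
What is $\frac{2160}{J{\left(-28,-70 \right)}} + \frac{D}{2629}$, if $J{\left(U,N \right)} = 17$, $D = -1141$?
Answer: $\frac{5659243}{44693} \approx 126.62$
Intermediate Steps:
$\frac{2160}{J{\left(-28,-70 \right)}} + \frac{D}{2629} = \frac{2160}{17} - \frac{1141}{2629} = \frac{5659243}{44693}$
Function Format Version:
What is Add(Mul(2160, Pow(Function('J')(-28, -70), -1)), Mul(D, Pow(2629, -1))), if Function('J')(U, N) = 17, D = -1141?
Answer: Rational(5659243, 44693) ≈ 126.62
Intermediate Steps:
Add(Mul(2160, Pow(Function('J')(-28, -70), -1)), Mul(D, Pow(2629, -1))) = Add(Mul(2160, Pow(17, -1)), Mul(-1141, Pow(2629, -1))) = Add(Mul(2160, Rational(1, 17)), Mul(-1141, Rational(1, 2629))) = Add(Rational(2160, 17), Rational(-1141, 2629)) = Rational(5659243, 44693)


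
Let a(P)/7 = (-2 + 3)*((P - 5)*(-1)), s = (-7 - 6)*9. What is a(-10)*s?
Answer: -12285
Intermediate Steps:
s = -117 (s = -13*9 = -117)
a(P) = 35 - 7*P (a(P) = 7*((-2 + 3)*((P - 5)*(-1))) = 7*(1*((-5 + P)*(-1))) = 7*(1*(5 - P)) = 7*(5 - P) = 35 - 7*P)
a(-10)*s = (35 - 7*(-10))*(-117) = (35 + 70)*(-117) = 105*(-117) = -12285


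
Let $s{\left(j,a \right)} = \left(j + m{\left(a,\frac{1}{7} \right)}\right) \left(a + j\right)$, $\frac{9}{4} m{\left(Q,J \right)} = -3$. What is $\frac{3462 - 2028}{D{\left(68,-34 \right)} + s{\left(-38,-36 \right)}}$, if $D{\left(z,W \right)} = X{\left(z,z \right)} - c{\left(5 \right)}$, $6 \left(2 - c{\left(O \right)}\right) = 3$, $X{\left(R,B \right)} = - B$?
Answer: $\frac{8604}{17047} \approx 0.50472$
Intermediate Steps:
$c{\left(O \right)} = \frac{3}{2}$ ($c{\left(O \right)} = 2 - \frac{1}{2} = \frac{3}{2}$)
$m{\left(Q,J \right)} = - \frac{4}{3}$ ($m{\left(Q,J \right)} = \frac{4}{9} \left(-3\right) = - \frac{4}{3}$)
$s{\left(j,a \right)} = \left(- \frac{4}{3} + j\right) \left(a + j\right)$ ($s{\left(j,a \right)} = \left(j - \frac{4}{3}\right) \left(a + j\right) = \left(- \frac{4}{3} + j\right) \left(a + j\right)$)
$D{\left(z,W \right)} = - \frac{3}{2} - z$ ($D{\left(z,W \right)} = - z - \frac{3}{2} = - \frac{3}{2} - z$)
$\frac{3462 - 2028}{D{\left(68,-34 \right)} + s{\left(-38,-36 \right)}} = \frac{3462 - 2028}{\left(- \frac{3}{2} - 68\right) - \left(- \frac{4400}{3} - 1444\right)} = \frac{1434}{\left(- \frac{3}{2} - 68\right) + \left(1444 + 48 + \frac{152}{3} + 1368\right)} = \frac{1434}{- \frac{139}{2} + \frac{8732}{3}} = \frac{1434}{\frac{17047}{6}} = 1434 \cdot \frac{6}{17047} = \frac{8604}{17047}$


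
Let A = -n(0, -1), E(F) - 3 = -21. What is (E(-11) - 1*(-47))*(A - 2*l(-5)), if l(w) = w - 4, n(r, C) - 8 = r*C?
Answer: 290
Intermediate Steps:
n(r, C) = 8 + C*r (n(r, C) = 8 + r*C = 8 + C*r)
E(F) = -18 (E(F) = 3 - 21 = -18)
A = -8 (A = -(8 - 1*0) = -(8 + 0) = -1*8 = -8)
l(w) = -4 + w
(E(-11) - 1*(-47))*(A - 2*l(-5)) = (-18 - 1*(-47))*(-8 - 2*(-4 - 5)) = (-18 + 47)*(-8 - 2*(-9)) = 29*(-8 + 18) = 29*10 = 290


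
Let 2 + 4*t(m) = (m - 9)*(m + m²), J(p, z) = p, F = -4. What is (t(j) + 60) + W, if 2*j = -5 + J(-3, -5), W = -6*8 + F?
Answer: -63/2 ≈ -31.500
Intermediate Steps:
W = -52 (W = -6*8 - 4 = -48 - 4 = -52)
j = -4 (j = (-5 - 3)/2 = (½)*(-8) = -4)
t(m) = -½ + (-9 + m)*(m + m²)/4 (t(m) = -½ + ((m - 9)*(m + m²))/4 = -½ + ((-9 + m)*(m + m²))/4 = -½ + (-9 + m)*(m + m²)/4)
(t(j) + 60) + W = ((-½ - 2*(-4)² - 9/4*(-4) + (¼)*(-4)³) + 60) - 52 = ((-½ - 2*16 + 9 + (¼)*(-64)) + 60) - 52 = ((-½ - 32 + 9 - 16) + 60) - 52 = (-79/2 + 60) - 52 = 41/2 - 52 = -63/2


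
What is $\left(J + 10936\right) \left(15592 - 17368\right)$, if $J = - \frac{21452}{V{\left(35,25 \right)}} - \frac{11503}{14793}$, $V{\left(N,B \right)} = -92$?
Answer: $- \frac{2249555004448}{113413} \approx -1.9835 \cdot 10^{7}$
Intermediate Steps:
$J = \frac{79070290}{340239}$ ($J = - \frac{21452}{-92} - \frac{11503}{14793} = \left(-21452\right) \left(- \frac{1}{92}\right) - \frac{11503}{14793} = \frac{5363}{23} - \frac{11503}{14793} = \frac{79070290}{340239} \approx 232.4$)
$\left(J + 10936\right) \left(15592 - 17368\right) = \left(\frac{79070290}{340239} + 10936\right) \left(15592 - 17368\right) = \frac{3799923994}{340239} \left(-1776\right) = - \frac{2249555004448}{113413}$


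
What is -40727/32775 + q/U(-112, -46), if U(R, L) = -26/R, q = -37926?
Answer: -69609909851/426075 ≈ -1.6337e+5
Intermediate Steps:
-40727/32775 + q/U(-112, -46) = -40727/32775 - 37926/((-26/(-112))) = -40727*1/32775 - 37926/((-26*(-1/112))) = -40727/32775 - 37926/13/56 = -40727/32775 - 37926*56/13 = -40727/32775 - 2123856/13 = -69609909851/426075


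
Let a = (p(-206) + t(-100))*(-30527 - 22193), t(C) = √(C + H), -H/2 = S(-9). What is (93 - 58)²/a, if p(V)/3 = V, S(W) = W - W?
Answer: 75705/2014030528 + 1225*I/2014030528 ≈ 3.7589e-5 + 6.0823e-7*I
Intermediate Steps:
S(W) = 0
H = 0 (H = -2*0 = 0)
p(V) = 3*V
t(C) = √C (t(C) = √(C + 0) = √C)
a = 32580960 - 527200*I (a = (3*(-206) + √(-100))*(-30527 - 22193) = (-618 + 10*I)*(-52720) = 32580960 - 527200*I ≈ 3.2581e+7 - 5.272e+5*I)
(93 - 58)²/a = (93 - 58)²/(32580960 - 527200*I) = 35²*((32580960 + 527200*I)/1061796894361600) = 1225*((32580960 + 527200*I)/1061796894361600) = 49*(32580960 + 527200*I)/42471875774464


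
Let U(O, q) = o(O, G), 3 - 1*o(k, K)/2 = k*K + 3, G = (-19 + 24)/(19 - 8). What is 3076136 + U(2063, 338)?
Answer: 33816866/11 ≈ 3.0743e+6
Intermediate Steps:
G = 5/11 ≈ 0.45455
o(k, K) = -2*K*k (o(k, K) = 6 - 2*(k*K + 3) = 6 - 2*(K*k + 3) = 6 - 2*(3 + K*k) = 6 + (-6 - 2*K*k) = -2*K*k)
U(O, q) = -10*O/11 (U(O, q) = -2*5/11*O = -10*O/11)
3076136 + U(2063, 338) = 3076136 - 10/11*2063 = 3076136 - 20630/11 = 33816866/11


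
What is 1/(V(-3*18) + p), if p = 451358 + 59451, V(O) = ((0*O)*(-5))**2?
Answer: 1/510809 ≈ 1.9577e-6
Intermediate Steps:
V(O) = 0 (V(O) = (0*(-5))**2 = 0**2 = 0)
p = 510809
1/(V(-3*18) + p) = 1/(0 + 510809) = 1/510809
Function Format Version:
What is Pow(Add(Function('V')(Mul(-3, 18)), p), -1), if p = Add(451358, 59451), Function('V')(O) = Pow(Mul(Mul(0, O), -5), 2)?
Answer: Rational(1, 510809) ≈ 1.9577e-6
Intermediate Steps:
Function('V')(O) = 0 (Function('V')(O) = Pow(Mul(0, -5), 2) = Pow(0, 2) = 0)
p = 510809
Pow(Add(Function('V')(Mul(-3, 18)), p), -1) = Pow(Add(0, 510809), -1) = Pow(510809, -1) = Rational(1, 510809)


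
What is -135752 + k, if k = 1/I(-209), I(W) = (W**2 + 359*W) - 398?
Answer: -4309854497/31748 ≈ -1.3575e+5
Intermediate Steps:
I(W) = -398 + W**2 + 359*W
k = -1/31748 (k = 1/(-398 + (-209)**2 + 359*(-209)) = 1/(-398 + 43681 - 75031) = 1/(-31748) = -1/31748 ≈ -3.1498e-5)
-135752 + k = -135752 - 1/31748 = -4309854497/31748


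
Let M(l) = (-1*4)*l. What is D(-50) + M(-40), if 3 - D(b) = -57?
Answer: 220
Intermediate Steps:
D(b) = 60 (D(b) = 3 - 1*(-57) = 3 + 57 = 60)
M(l) = -4*l
D(-50) + M(-40) = 60 - 4*(-40) = 60 + 160 = 220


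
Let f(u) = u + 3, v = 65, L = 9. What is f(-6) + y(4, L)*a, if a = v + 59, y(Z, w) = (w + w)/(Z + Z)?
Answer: 276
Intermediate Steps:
y(Z, w) = w/Z (y(Z, w) = (2*w)/((2*Z)) = (2*w)*(1/(2*Z)) = w/Z)
f(u) = 3 + u
a = 124 (a = 65 + 59 = 124)
f(-6) + y(4, L)*a = (3 - 6) + (9/4)*124 = -3 + (9*(1/4))*124 = -3 + (9/4)*124 = -3 + 279 = 276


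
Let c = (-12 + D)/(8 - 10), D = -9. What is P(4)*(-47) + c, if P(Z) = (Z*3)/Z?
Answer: -261/2 ≈ -130.50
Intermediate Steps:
c = 21/2 (c = (-12 - 9)/(8 - 10) = -21/(-2) = -21*(-½) = 21/2 ≈ 10.500)
P(Z) = 3 (P(Z) = (3*Z)/Z = 3)
P(4)*(-47) + c = 3*(-47) + 21/2 = -141 + 21/2 = -261/2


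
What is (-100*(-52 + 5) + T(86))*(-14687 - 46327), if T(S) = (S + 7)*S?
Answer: -774755772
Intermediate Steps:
T(S) = S*(7 + S) (T(S) = (7 + S)*S = S*(7 + S))
(-100*(-52 + 5) + T(86))*(-14687 - 46327) = (-100*(-52 + 5) + 86*(7 + 86))*(-14687 - 46327) = (-100*(-47) + 86*93)*(-61014) = (4700 + 7998)*(-61014) = 12698*(-61014) = -774755772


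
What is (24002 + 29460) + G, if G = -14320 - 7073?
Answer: 32069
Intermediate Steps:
G = -21393
(24002 + 29460) + G = (24002 + 29460) - 21393 = 53462 - 21393 = 32069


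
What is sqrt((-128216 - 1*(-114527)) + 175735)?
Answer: sqrt(162046) ≈ 402.55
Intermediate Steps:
sqrt((-128216 - 1*(-114527)) + 175735) = sqrt((-128216 + 114527) + 175735) = sqrt(-13689 + 175735) = sqrt(162046)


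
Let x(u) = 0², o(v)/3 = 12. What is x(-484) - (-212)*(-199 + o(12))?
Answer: -34556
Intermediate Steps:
o(v) = 36 (o(v) = 3*12 = 36)
x(u) = 0
x(-484) - (-212)*(-199 + o(12)) = 0 - (-212)*(-199 + 36) = 0 - (-212)*(-163) = 0 - 1*34556 = 0 - 34556 = -34556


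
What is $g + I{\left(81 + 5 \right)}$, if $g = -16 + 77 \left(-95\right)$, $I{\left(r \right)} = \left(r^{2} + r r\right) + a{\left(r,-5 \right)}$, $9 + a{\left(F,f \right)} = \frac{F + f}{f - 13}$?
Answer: $\frac{14895}{2} \approx 7447.5$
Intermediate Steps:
$a{\left(F,f \right)} = -9 + \frac{F + f}{-13 + f}$ ($a{\left(F,f \right)} = -9 + \frac{F + f}{f - 13} = -9 + \frac{F + f}{-13 + f}$)
$I{\left(r \right)} = - \frac{157}{18} + 2 r^{2} - \frac{r}{18}$ ($I{\left(r \right)} = \left(r^{2} + r r\right) + \frac{117 + r - -40}{-13 - 5} = \left(r^{2} + r^{2}\right) + \frac{117 + r + 40}{-18} = 2 r^{2} - \frac{157 + r}{18} = 2 r^{2} - \left(\frac{157}{18} + \frac{r}{18}\right) = - \frac{157}{18} + 2 r^{2} - \frac{r}{18}$)
$g = -7331$ ($g = -16 - 7315 = -7331$)
$g + I{\left(81 + 5 \right)} = -7331 - \left(\frac{157}{18} - 2 \left(81 + 5\right)^{2} + \frac{81 + 5}{18}\right) = -7331 - \left(\frac{27}{2} - 14792\right) = -7331 - - \frac{29557}{2} = -7331 + \frac{29557}{2} = \frac{14895}{2}$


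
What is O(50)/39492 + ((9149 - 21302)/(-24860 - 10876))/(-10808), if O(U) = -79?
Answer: -2582707219/1271098358208 ≈ -0.0020319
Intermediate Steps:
O(50)/39492 + ((9149 - 21302)/(-24860 - 10876))/(-10808) = -79/39492 + ((9149 - 21302)/(-24860 - 10876))/(-10808) = -79*1/39492 - 12153/(-35736)*(-1/10808) = -79/39492 - 12153*(-1/35736)*(-1/10808) = -79/39492 + (4051/11912)*(-1/10808) = -79/39492 - 4051/128744896 = -2582707219/1271098358208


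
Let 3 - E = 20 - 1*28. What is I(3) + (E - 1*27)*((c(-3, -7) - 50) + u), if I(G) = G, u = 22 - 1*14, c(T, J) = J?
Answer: 787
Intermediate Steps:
E = 11 (E = 3 - (20 - 1*28) = 3 - (20 - 28) = 3 - 1*(-8) = 3 + 8 = 11)
u = 8 (u = 22 - 14 = 8)
I(3) + (E - 1*27)*((c(-3, -7) - 50) + u) = 3 + (11 - 1*27)*((-7 - 50) + 8) = 3 + (11 - 27)*(-57 + 8) = 3 - 16*(-49) = 3 + 784 = 787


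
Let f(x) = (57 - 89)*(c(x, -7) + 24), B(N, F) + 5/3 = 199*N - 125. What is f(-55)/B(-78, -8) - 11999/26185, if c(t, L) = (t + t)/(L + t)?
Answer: -7726981217/19053855655 ≈ -0.40553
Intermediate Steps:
B(N, F) = -380/3 + 199*N (B(N, F) = -5/3 + (199*N - 125) = -5/3 + (-125 + 199*N) = -380/3 + 199*N)
c(t, L) = 2*t/(L + t) (c(t, L) = (2*t)/(L + t) = 2*t/(L + t))
f(x) = -768 - 64*x/(-7 + x) (f(x) = (57 - 89)*(2*x/(-7 + x) + 24) = -32*(24 + 2*x/(-7 + x)) = -768 - 64*x/(-7 + x))
f(-55)/B(-78, -8) - 11999/26185 = (64*(84 - 13*(-55))/(-7 - 55))/(-380/3 + 199*(-78)) - 11999/26185 = (64*(84 + 715)/(-62))/(-380/3 - 15522) - 11999*1/26185 = (64*(-1/62)*799)/(-46946/3) - 11999/26185 = -25568/31*(-3/46946) - 11999/26185 = 38352/727663 - 11999/26185 = -7726981217/19053855655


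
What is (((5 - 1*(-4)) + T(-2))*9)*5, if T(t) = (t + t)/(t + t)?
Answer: 450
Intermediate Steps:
T(t) = 1 (T(t) = (2*t)/((2*t)) = (2*t)*(1/(2*t)) = 1)
(((5 - 1*(-4)) + T(-2))*9)*5 = (((5 - 1*(-4)) + 1)*9)*5 = (((5 + 4) + 1)*9)*5 = ((9 + 1)*9)*5 = (10*9)*5 = 90*5 = 450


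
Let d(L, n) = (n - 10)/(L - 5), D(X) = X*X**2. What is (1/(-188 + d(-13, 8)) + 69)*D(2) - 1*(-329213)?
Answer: 557632543/1691 ≈ 3.2977e+5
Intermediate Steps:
D(X) = X**3
d(L, n) = (-10 + n)/(-5 + L)
(1/(-188 + d(-13, 8)) + 69)*D(2) - 1*(-329213) = (1/(-188 + (-10 + 8)/(-5 - 13)) + 69)*2**3 - 1*(-329213) = (1/(-188 - 2/(-18)) + 69)*8 + 329213 = (1/(-188 - 1/18*(-2)) + 69)*8 + 329213 = (1/(-188 + 1/9) + 69)*8 + 329213 = (1/(-1691/9) + 69)*8 + 329213 = (-9/1691 + 69)*8 + 329213 = (116670/1691)*8 + 329213 = 933360/1691 + 329213 = 557632543/1691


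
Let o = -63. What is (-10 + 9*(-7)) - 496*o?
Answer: 31175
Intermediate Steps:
(-10 + 9*(-7)) - 496*o = (-10 + 9*(-7)) - 496*(-63) = (-10 - 63) + 31248 = -73 + 31248 = 31175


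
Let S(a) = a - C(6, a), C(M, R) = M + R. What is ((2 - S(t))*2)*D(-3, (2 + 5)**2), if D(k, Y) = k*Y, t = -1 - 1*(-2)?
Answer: -2352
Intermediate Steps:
t = 1 (t = -1 + 2 = 1)
S(a) = -6 (S(a) = a - (6 + a) = a + (-6 - a) = -6)
D(k, Y) = Y*k
((2 - S(t))*2)*D(-3, (2 + 5)**2) = ((2 - 1*(-6))*2)*((2 + 5)**2*(-3)) = ((2 + 6)*2)*(7**2*(-3)) = (8*2)*(49*(-3)) = 16*(-147) = -2352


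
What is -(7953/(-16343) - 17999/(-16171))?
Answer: -165549694/264282653 ≈ -0.62641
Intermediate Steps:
-(7953/(-16343) - 17999/(-16171)) = -(7953*(-1/16343) - 17999*(-1/16171)) = -(-7953/16343 + 17999/16171) = -1*165549694/264282653 = -165549694/264282653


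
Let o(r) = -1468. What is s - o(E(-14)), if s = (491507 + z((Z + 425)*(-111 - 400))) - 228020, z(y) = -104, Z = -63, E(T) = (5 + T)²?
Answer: 264851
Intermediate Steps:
s = 263383 (s = (491507 - 104) - 228020 = 491403 - 228020 = 263383)
s - o(E(-14)) = 263383 - 1*(-1468) = 263383 + 1468 = 264851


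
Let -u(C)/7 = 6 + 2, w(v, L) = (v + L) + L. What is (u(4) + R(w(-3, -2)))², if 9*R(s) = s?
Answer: 261121/81 ≈ 3223.7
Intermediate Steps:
w(v, L) = v + 2*L (w(v, L) = (L + v) + L = v + 2*L)
R(s) = s/9
u(C) = -56 (u(C) = -7*(6 + 2) = -7*8 = -56)
(u(4) + R(w(-3, -2)))² = (-56 + (-3 + 2*(-2))/9)² = (-56 + (-3 - 4)/9)² = (-56 + (⅑)*(-7))² = (-56 - 7/9)² = (-511/9)² = 261121/81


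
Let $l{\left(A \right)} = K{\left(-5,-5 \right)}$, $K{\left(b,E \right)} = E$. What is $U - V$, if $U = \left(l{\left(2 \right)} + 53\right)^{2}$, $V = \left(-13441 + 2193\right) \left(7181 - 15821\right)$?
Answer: $-97180416$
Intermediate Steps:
$l{\left(A \right)} = -5$
$V = 97182720$ ($V = \left(-11248\right) \left(-8640\right) = 97182720$)
$U = 2304$ ($U = \left(-5 + 53\right)^{2} = 48^{2} = 2304$)
$U - V = 2304 - 97182720 = -97180416$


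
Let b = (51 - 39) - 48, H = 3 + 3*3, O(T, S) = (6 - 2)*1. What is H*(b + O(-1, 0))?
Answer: -384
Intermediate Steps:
O(T, S) = 4 (O(T, S) = 4*1 = 4)
H = 12 (H = 3 + 9 = 12)
b = -36 (b = 12 - 48 = -36)
H*(b + O(-1, 0)) = 12*(-36 + 4) = 12*(-32) = -384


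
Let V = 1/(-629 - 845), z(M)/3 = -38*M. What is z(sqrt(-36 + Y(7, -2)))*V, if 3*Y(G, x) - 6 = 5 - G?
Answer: 38*I*sqrt(78)/737 ≈ 0.45537*I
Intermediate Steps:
Y(G, x) = 11/3 - G/3 (Y(G, x) = 2 + (5 - G)/3 = 2 + (5/3 - G/3) = 11/3 - G/3)
z(M) = -114*M (z(M) = 3*(-38*M) = -114*M)
V = -1/1474 (V = 1/(-1474) = -1/1474 ≈ -0.00067843)
z(sqrt(-36 + Y(7, -2)))*V = -114*sqrt(-36 + (11/3 - 1/3*7))*(-1/1474) = -114*sqrt(-36 + (11/3 - 7/3))*(-1/1474) = -114*sqrt(-36 + 4/3)*(-1/1474) = -76*I*sqrt(78)*(-1/1474) = 38*I*sqrt(78)/737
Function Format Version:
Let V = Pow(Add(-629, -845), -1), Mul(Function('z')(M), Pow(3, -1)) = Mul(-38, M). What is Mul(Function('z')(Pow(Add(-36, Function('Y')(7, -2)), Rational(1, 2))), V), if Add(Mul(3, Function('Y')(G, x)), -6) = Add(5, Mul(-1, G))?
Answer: Mul(Rational(38, 737), I, Pow(78, Rational(1, 2))) ≈ Mul(0.45537, I)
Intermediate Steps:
Function('Y')(G, x) = Add(Rational(11, 3), Mul(Rational(-1, 3), G)) (Function('Y')(G, x) = Add(2, Mul(Rational(1, 3), Add(5, Mul(-1, G)))) = Add(2, Add(Rational(5, 3), Mul(Rational(-1, 3), G))) = Add(Rational(11, 3), Mul(Rational(-1, 3), G)))
Function('z')(M) = Mul(-114, M) (Function('z')(M) = Mul(3, Mul(-38, M)) = Mul(-114, M))
V = Rational(-1, 1474) (V = Pow(-1474, -1) = Rational(-1, 1474) ≈ -0.00067843)
Mul(Function('z')(Pow(Add(-36, Function('Y')(7, -2)), Rational(1, 2))), V) = Mul(Mul(-114, Pow(Add(-36, Add(Rational(11, 3), Mul(Rational(-1, 3), 7))), Rational(1, 2))), Rational(-1, 1474)) = Mul(Mul(-114, Pow(Add(-36, Add(Rational(11, 3), Rational(-7, 3))), Rational(1, 2))), Rational(-1, 1474)) = Mul(Mul(-114, Pow(Add(-36, Rational(4, 3)), Rational(1, 2))), Rational(-1, 1474)) = Mul(Mul(-114, Pow(Rational(-104, 3), Rational(1, 2))), Rational(-1, 1474)) = Mul(Mul(-114, Mul(Rational(2, 3), I, Pow(78, Rational(1, 2)))), Rational(-1, 1474)) = Mul(Mul(-76, I, Pow(78, Rational(1, 2))), Rational(-1, 1474)) = Mul(Rational(38, 737), I, Pow(78, Rational(1, 2)))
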